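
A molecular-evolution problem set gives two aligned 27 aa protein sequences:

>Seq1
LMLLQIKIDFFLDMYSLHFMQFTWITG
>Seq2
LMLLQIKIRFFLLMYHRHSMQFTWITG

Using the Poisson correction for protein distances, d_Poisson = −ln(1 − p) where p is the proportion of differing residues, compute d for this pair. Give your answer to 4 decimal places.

Mismatches occur at site 9 (D↔R), site 13 (D↔L), site 16 (S↔H), site 17 (L↔R), site 19 (F↔S).
p = 5/27 = 0.185185.
d = −ln(1 − 0.185185) = −ln(0.814815) = 0.2048.

0.2048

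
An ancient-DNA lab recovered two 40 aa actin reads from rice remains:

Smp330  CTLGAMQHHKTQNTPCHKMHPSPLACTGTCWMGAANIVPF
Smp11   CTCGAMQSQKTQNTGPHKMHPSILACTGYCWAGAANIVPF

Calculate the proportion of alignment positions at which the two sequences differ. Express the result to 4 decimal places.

0.2000

Differing sites — 3:L/C; 8:H/S; 9:H/Q; 15:P/G; 16:C/P; 23:P/I; 29:T/Y; 32:M/A.
There are 8 differences over 40 sites, so p = 8/40 = 0.2000.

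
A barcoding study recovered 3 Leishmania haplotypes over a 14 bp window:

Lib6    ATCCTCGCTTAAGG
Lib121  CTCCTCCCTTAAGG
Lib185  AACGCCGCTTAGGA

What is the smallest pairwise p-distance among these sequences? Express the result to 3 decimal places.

0.143

Pairwise Hamming distances:
  Lib6 vs Lib121: 2
  Lib6 vs Lib185: 5
  Lib121 vs Lib185: 7
The smallest is 2 mismatches, between Lib6 and Lib121; p = 2/14 = 0.143.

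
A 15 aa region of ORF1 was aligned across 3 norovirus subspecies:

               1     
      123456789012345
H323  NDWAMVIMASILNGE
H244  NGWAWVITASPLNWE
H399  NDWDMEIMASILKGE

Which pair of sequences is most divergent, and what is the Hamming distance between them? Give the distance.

8

Pairwise Hamming distances:
  H323 vs H244: 5
  H323 vs H399: 3
  H244 vs H399: 8
The largest is 8, between H244 and H399.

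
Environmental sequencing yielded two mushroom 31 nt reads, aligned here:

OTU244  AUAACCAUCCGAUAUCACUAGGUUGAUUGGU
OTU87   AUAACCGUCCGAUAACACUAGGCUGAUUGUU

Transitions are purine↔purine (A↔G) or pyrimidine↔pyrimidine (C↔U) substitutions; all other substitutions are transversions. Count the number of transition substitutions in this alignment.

2

Differing sites — 7:A/G (Ti); 15:U/A (Tv); 23:U/C (Ti); 30:G/U (Tv).
Of the 4 differences, 2 transitions and 2 transversions, so the answer is 2.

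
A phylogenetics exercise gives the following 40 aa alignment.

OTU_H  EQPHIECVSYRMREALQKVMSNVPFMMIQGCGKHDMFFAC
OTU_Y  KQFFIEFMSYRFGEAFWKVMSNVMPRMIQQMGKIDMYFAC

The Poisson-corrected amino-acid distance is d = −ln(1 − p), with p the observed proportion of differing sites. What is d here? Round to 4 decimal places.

0.5108

The sequences differ at positions 1 (E/K), 3 (P/F), 4 (H/F), 7 (C/F), 8 (V/M), 12 (M/F), 13 (R/G), 16 (L/F), 17 (Q/W), 24 (P/M), 25 (F/P), 26 (M/R), 30 (G/Q), 31 (C/M), 34 (H/I), 37 (F/Y).
p = 16/40 = 0.400000.
d = −ln(1 − 0.400000) = −ln(0.600000) = 0.5108.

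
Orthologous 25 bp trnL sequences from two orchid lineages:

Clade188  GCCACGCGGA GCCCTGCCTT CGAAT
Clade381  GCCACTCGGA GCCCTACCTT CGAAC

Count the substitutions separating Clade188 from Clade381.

The sequences differ at positions 6 (G/T), 16 (G/A), 25 (T/C).
That gives 3 mismatches out of 25 aligned sites, so the Hamming distance is 3.

3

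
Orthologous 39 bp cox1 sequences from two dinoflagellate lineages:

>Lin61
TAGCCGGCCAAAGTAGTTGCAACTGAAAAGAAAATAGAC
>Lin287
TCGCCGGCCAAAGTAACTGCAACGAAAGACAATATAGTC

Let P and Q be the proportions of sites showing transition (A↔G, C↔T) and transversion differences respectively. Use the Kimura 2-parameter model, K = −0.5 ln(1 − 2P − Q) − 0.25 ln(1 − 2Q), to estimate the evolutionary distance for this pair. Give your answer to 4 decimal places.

Mismatches occur at site 2 (A↔C, transversion), site 16 (G↔A, transition), site 17 (T↔C, transition), site 24 (T↔G, transversion), site 25 (G↔A, transition), site 28 (A↔G, transition), site 30 (G↔C, transversion), site 33 (A↔T, transversion), site 38 (A↔T, transversion).
Of the 9 differences, 4 transitions and 5 transversions over 39 sites: P = 4/39 = 0.102564, Q = 5/39 = 0.128205.
d = −0.5·ln(0.666667) − 0.25·ln(0.743590) = −0.5·(-0.405465) − 0.25·(-0.296265) = 0.2768.

0.2768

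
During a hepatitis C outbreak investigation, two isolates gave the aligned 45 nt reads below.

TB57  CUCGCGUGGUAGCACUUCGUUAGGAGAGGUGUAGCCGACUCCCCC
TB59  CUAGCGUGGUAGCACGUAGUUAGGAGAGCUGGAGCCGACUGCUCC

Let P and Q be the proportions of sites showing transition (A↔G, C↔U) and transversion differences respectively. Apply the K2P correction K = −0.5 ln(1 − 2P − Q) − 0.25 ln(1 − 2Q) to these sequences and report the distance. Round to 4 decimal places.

Mismatches occur at site 3 (C↔A, transversion), site 16 (U↔G, transversion), site 18 (C↔A, transversion), site 29 (G↔C, transversion), site 32 (U↔G, transversion), site 41 (C↔G, transversion), site 43 (C↔U, transition).
Of the 7 differences, 1 transition and 6 transversions over 45 sites: P = 1/45 = 0.022222, Q = 6/45 = 0.133333.
d = −0.5·ln(0.822223) − 0.25·ln(0.733334) = −0.5·(-0.195744) − 0.25·(-0.310154) = 0.1754.

0.1754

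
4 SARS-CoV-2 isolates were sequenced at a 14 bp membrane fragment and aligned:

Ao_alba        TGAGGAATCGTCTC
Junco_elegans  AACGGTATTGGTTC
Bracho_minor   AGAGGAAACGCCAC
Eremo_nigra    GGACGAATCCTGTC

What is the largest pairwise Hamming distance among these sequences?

9

Pairwise Hamming distances:
  Ao_alba vs Junco_elegans: 7
  Ao_alba vs Bracho_minor: 4
  Ao_alba vs Eremo_nigra: 4
  Junco_elegans vs Bracho_minor: 8
  Junco_elegans vs Eremo_nigra: 9
  Bracho_minor vs Eremo_nigra: 7
The largest is 9, between Junco_elegans and Eremo_nigra.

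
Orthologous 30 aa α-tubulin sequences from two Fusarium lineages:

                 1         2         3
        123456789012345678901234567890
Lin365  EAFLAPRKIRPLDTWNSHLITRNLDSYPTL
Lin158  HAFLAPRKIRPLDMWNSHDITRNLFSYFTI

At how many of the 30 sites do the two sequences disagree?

Mismatches occur at site 1 (E↔H), site 14 (T↔M), site 19 (L↔D), site 25 (D↔F), site 28 (P↔F), site 30 (L↔I).
That gives 6 mismatches out of 30 aligned sites, so the Hamming distance is 6.

6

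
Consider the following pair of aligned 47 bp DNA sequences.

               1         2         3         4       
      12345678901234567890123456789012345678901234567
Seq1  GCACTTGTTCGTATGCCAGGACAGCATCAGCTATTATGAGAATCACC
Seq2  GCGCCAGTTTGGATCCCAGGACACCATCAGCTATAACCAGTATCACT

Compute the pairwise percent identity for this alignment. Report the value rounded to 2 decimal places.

74.47%

Differing sites — 3:A/G; 5:T/C; 6:T/A; 10:C/T; 12:T/G; 15:G/C; 24:G/C; 35:T/A; 37:T/C; 38:G/C; 41:A/T; 47:C/T.
35 of the 47 sites match, so the percent identity is 35/47 × 100 = 74.47%.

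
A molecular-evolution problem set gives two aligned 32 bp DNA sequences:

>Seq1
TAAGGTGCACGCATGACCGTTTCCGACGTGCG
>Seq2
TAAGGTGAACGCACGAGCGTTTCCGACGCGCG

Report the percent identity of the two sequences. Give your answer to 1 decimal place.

87.5%

Differing sites — 8:C/A; 14:T/C; 17:C/G; 29:T/C.
28 of the 32 sites match, so the percent identity is 28/32 × 100 = 87.5%.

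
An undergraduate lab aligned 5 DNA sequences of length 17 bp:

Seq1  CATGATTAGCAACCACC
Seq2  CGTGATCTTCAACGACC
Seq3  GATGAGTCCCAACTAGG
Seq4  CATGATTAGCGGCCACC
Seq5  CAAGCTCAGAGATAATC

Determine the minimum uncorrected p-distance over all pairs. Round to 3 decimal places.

0.118

Pairwise Hamming distances:
  Seq1 vs Seq2: 5
  Seq1 vs Seq3: 7
  Seq1 vs Seq4: 2
  Seq1 vs Seq5: 8
  Seq2 vs Seq3: 9
  Seq2 vs Seq4: 7
  Seq2 vs Seq5: 10
  Seq3 vs Seq4: 9
  Seq3 vs Seq5: 13
  Seq4 vs Seq5: 8
The smallest is 2 mismatches, between Seq1 and Seq4; p = 2/17 = 0.118.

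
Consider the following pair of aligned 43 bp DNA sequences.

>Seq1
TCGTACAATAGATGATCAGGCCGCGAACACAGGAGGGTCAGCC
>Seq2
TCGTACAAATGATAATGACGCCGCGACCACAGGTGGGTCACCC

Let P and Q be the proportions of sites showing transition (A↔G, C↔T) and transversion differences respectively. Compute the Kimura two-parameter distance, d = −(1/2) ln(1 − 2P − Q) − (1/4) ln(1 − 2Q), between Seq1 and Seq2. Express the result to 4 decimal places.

The sequences differ at positions 9 (T/A, transversion), 10 (A/T, transversion), 14 (G/A, transition), 17 (C/G, transversion), 19 (G/C, transversion), 27 (A/C, transversion), 34 (A/T, transversion), 41 (G/C, transversion).
Of the 8 differences, 1 transition and 7 transversions over 43 sites: P = 1/43 = 0.023256, Q = 7/43 = 0.162791.
d = −0.5·ln(0.790697) − 0.25·ln(0.674418) = −0.5·(-0.234840) − 0.25·(-0.393905) = 0.2159.

0.2159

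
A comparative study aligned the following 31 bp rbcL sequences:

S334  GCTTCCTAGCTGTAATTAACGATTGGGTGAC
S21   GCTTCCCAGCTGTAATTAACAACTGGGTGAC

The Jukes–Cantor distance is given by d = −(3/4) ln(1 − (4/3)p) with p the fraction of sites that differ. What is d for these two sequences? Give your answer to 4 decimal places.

0.1036

Differing sites — 7:T/C; 21:G/A; 23:T/C.
p = 3/31 = 0.096774.
d = −0.75 · ln(1 − (4/3)·0.096774) = −0.75 · ln(0.870968) = −0.75 · (-0.138150) = 0.1036.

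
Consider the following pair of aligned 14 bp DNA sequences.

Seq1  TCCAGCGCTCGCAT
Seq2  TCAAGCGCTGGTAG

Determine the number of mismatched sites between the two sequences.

4

Differing sites — 3:C/A; 10:C/G; 12:C/T; 14:T/G.
That gives 4 mismatches out of 14 aligned sites, so the Hamming distance is 4.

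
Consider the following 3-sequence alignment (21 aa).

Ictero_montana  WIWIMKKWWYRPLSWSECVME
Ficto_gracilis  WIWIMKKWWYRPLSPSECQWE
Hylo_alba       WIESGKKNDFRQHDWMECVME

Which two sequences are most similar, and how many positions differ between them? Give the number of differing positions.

3

Pairwise Hamming distances:
  Ictero_montana vs Ficto_gracilis: 3
  Ictero_montana vs Hylo_alba: 10
  Ficto_gracilis vs Hylo_alba: 13
The smallest is 3, between Ictero_montana and Ficto_gracilis.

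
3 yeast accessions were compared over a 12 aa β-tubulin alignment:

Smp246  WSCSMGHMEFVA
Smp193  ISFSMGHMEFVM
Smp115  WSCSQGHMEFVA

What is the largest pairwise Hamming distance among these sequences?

Pairwise Hamming distances:
  Smp246 vs Smp193: 3
  Smp246 vs Smp115: 1
  Smp193 vs Smp115: 4
The largest is 4, between Smp193 and Smp115.

4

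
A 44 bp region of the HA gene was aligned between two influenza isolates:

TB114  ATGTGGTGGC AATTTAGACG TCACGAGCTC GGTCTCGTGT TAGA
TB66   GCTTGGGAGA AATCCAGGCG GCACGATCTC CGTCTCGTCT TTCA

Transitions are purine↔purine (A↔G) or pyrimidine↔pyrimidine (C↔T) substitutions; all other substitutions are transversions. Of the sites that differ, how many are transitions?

Differing sites — 1:A/G (Ti); 2:T/C (Ti); 3:G/T (Tv); 7:T/G (Tv); 8:G/A (Ti); 10:C/A (Tv); 14:T/C (Ti); 15:T/C (Ti); 18:A/G (Ti); 21:T/G (Tv); 27:G/T (Tv); 31:G/C (Tv); 39:G/C (Tv); 42:A/T (Tv); 43:G/C (Tv).
Of the 15 differences, 6 transitions and 9 transversions, so the answer is 6.

6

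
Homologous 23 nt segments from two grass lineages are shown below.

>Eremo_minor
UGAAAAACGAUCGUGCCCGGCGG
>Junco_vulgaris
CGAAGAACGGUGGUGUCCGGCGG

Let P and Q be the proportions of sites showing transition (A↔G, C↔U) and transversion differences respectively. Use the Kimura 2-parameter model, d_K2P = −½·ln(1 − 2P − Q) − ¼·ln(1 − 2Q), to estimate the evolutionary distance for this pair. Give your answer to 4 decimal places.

Mismatches occur at site 1 (U/C, transition), site 5 (A/G, transition), site 10 (A/G, transition), site 12 (C/G, transversion), site 16 (C/U, transition).
Of the 5 differences, 4 transitions and 1 transversion over 23 sites: P = 4/23 = 0.173913, Q = 1/23 = 0.043478.
d = −0.5·ln(0.608696) − 0.25·ln(0.913044) = −0.5·(-0.496436) − 0.25·(-0.090971) = 0.2710.

0.2710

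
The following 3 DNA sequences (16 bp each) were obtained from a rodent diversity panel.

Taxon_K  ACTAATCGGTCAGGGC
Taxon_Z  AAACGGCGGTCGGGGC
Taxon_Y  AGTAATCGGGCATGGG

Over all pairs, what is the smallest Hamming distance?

4

Pairwise Hamming distances:
  Taxon_K vs Taxon_Z: 6
  Taxon_K vs Taxon_Y: 4
  Taxon_Z vs Taxon_Y: 9
The smallest is 4, between Taxon_K and Taxon_Y.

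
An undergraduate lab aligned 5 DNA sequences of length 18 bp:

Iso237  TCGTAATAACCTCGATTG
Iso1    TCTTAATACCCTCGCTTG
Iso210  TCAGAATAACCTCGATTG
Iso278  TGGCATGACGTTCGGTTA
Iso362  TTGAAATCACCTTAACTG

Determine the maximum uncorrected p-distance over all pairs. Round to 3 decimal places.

Pairwise Hamming distances:
  Iso237 vs Iso1: 3
  Iso237 vs Iso210: 2
  Iso237 vs Iso278: 9
  Iso237 vs Iso362: 6
  Iso1 vs Iso210: 4
  Iso1 vs Iso278: 9
  Iso1 vs Iso362: 9
  Iso210 vs Iso278: 10
  Iso210 vs Iso362: 7
  Iso278 vs Iso362: 13
The largest is 13 mismatches, between Iso278 and Iso362; p = 13/18 = 0.722.

0.722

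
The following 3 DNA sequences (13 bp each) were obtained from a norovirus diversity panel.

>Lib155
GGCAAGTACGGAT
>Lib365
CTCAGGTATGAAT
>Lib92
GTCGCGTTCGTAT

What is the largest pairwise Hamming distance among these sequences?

Pairwise Hamming distances:
  Lib155 vs Lib365: 5
  Lib155 vs Lib92: 5
  Lib365 vs Lib92: 6
The largest is 6, between Lib365 and Lib92.

6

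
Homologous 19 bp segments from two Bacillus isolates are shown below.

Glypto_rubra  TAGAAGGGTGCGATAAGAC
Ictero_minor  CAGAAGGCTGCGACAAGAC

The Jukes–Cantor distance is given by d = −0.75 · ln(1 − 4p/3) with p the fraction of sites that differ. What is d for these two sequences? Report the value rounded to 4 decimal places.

0.1773

The sequences differ at positions 1 (T/C), 8 (G/C), 14 (T/C).
p = 3/19 = 0.157895.
d = −0.75 · ln(1 − (4/3)·0.157895) = −0.75 · ln(0.789473) = −0.75 · (-0.236390) = 0.1773.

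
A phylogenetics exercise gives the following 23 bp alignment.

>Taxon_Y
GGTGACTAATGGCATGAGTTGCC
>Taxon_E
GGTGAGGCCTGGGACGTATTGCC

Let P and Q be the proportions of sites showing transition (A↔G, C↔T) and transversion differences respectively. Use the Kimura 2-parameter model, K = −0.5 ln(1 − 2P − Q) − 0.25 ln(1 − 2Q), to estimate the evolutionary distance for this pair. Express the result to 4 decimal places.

0.4697

Differing sites — 6:C/G (Tv); 7:T/G (Tv); 8:A/C (Tv); 9:A/C (Tv); 13:C/G (Tv); 15:T/C (Ti); 17:A/T (Tv); 18:G/A (Ti).
Of the 8 differences, 2 transitions and 6 transversions over 23 sites: P = 2/23 = 0.086957, Q = 6/23 = 0.260870.
d = −0.5·ln(0.565216) − 0.25·ln(0.478260) = −0.5·(-0.570547) − 0.25·(-0.737601) = 0.4697.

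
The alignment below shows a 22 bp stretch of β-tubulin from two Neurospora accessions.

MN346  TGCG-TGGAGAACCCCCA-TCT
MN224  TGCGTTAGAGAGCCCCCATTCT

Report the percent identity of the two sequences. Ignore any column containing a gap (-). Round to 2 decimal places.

90.00%

Excluding the 2 gap columns leaves 20 comparable sites.
Mismatches occur at site 7 (G/A), site 12 (A/G).
18 of the 20 comparable sites match, so the percent identity is 18/20 × 100 = 90.00%.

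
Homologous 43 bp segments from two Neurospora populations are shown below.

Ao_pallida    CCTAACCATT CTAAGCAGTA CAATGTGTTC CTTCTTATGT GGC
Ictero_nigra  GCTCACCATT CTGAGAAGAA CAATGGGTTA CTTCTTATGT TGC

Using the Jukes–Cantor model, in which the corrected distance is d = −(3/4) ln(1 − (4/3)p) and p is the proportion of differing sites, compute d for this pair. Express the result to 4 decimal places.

0.2138

Mismatches occur at site 1 (C↔G), site 4 (A↔C), site 13 (A↔G), site 16 (C↔A), site 19 (T↔A), site 26 (T↔G), site 30 (C↔A), site 41 (G↔T).
p = 8/43 = 0.186047.
d = −0.75 · ln(1 − (4/3)·0.186047) = −0.75 · ln(0.751937) = −0.75 · (-0.285103) = 0.2138.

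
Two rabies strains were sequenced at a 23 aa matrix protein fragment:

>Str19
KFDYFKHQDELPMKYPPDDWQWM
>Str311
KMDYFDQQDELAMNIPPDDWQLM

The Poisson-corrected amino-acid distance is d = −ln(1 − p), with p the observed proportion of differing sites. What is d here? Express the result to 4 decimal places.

Differing sites — 2:F/M; 6:K/D; 7:H/Q; 12:P/A; 14:K/N; 15:Y/I; 22:W/L.
p = 7/23 = 0.304348.
d = −ln(1 − 0.304348) = −ln(0.695652) = 0.3629.

0.3629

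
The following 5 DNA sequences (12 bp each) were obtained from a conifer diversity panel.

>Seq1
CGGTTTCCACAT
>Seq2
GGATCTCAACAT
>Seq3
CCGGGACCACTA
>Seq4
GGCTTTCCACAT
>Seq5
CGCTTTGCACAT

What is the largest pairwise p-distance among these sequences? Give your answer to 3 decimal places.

0.750

Pairwise Hamming distances:
  Seq1 vs Seq2: 4
  Seq1 vs Seq3: 6
  Seq1 vs Seq4: 2
  Seq1 vs Seq5: 2
  Seq2 vs Seq3: 9
  Seq2 vs Seq4: 3
  Seq2 vs Seq5: 5
  Seq3 vs Seq4: 8
  Seq3 vs Seq5: 8
  Seq4 vs Seq5: 2
The largest is 9 mismatches, between Seq2 and Seq3; p = 9/12 = 0.750.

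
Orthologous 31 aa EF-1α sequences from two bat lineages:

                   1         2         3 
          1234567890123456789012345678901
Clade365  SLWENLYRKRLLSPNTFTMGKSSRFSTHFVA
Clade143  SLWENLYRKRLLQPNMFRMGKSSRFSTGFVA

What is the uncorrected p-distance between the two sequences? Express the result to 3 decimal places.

Mismatches occur at site 13 (S→Q), site 16 (T→M), site 18 (T→R), site 28 (H→G).
There are 4 differences over 31 sites, so p = 4/31 = 0.129.

0.129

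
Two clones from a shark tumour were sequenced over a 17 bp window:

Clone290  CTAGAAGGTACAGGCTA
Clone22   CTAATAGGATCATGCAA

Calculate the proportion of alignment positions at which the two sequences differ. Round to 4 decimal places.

0.3529

Mismatches occur at site 4 (G↔A), site 5 (A↔T), site 9 (T↔A), site 10 (A↔T), site 13 (G↔T), site 16 (T↔A).
There are 6 differences over 17 sites, so p = 6/17 = 0.3529.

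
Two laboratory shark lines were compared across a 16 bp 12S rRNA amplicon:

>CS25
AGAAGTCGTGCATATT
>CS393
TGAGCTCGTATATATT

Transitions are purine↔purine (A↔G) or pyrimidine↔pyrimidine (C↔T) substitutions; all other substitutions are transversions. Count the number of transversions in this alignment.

2

Differing sites — 1:A/T (Tv); 4:A/G (Ti); 5:G/C (Tv); 10:G/A (Ti); 11:C/T (Ti).
Of the 5 differences, 3 transitions and 2 transversions, so the answer is 2.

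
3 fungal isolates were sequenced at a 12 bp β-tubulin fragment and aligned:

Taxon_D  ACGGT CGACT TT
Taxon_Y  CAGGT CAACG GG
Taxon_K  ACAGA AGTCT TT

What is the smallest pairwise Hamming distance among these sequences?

4

Pairwise Hamming distances:
  Taxon_D vs Taxon_Y: 6
  Taxon_D vs Taxon_K: 4
  Taxon_Y vs Taxon_K: 10
The smallest is 4, between Taxon_D and Taxon_K.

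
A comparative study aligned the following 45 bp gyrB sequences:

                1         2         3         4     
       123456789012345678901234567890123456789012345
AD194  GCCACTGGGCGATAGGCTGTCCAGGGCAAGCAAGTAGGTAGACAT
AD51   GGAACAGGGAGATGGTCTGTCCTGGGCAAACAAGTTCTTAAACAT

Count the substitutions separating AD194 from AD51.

The sequences differ at positions 2 (C/G), 3 (C/A), 6 (T/A), 10 (C/A), 14 (A/G), 16 (G/T), 23 (A/T), 30 (G/A), 36 (A/T), 37 (G/C), 38 (G/T), 41 (G/A).
That gives 12 mismatches out of 45 aligned sites, so the Hamming distance is 12.

12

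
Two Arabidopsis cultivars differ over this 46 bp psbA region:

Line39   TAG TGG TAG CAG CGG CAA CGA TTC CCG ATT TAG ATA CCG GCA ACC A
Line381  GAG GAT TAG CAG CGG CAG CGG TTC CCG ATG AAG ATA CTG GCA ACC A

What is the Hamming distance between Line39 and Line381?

9

Mismatches occur at site 1 (T/G), site 4 (T/G), site 5 (G/A), site 6 (G/T), site 18 (A/G), site 21 (A/G), site 30 (T/G), site 31 (T/A), site 38 (C/T).
That gives 9 mismatches out of 46 aligned sites, so the Hamming distance is 9.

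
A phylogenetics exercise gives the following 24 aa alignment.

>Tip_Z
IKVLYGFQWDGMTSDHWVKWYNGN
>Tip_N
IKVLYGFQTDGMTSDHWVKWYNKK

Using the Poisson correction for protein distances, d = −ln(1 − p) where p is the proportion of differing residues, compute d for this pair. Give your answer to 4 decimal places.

Mismatches occur at site 9 (W→T), site 23 (G→K), site 24 (N→K).
p = 3/24 = 0.125000.
d = −ln(1 − 0.125000) = −ln(0.875000) = 0.1335.

0.1335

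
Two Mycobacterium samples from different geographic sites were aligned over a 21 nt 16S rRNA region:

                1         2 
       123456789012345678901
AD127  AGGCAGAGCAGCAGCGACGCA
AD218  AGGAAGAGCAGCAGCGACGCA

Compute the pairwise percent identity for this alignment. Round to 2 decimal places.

95.24%

Differing sites — 4:C/A.
20 of the 21 sites match, so the percent identity is 20/21 × 100 = 95.24%.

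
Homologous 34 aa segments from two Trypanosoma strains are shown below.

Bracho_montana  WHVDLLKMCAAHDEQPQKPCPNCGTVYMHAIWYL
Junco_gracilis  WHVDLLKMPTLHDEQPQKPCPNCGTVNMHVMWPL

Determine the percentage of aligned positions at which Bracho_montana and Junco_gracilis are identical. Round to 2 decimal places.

79.41%

Differing sites — 9:C/P; 10:A/T; 11:A/L; 27:Y/N; 30:A/V; 31:I/M; 33:Y/P.
27 of the 34 sites match, so the percent identity is 27/34 × 100 = 79.41%.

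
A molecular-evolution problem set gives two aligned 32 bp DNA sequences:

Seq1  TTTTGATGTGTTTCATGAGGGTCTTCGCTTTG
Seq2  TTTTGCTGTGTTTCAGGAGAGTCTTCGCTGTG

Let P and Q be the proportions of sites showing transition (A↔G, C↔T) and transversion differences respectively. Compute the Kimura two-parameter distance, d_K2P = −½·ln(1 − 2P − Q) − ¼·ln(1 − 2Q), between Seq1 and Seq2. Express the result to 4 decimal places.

0.1369

Differing sites — 6:A/C (Tv); 16:T/G (Tv); 20:G/A (Ti); 30:T/G (Tv).
Of the 4 differences, 1 transition and 3 transversions over 32 sites: P = 1/32 = 0.031250, Q = 3/32 = 0.093750.
d = −0.5·ln(0.843750) − 0.25·ln(0.812500) = −0.5·(-0.169899) − 0.25·(-0.207639) = 0.1369.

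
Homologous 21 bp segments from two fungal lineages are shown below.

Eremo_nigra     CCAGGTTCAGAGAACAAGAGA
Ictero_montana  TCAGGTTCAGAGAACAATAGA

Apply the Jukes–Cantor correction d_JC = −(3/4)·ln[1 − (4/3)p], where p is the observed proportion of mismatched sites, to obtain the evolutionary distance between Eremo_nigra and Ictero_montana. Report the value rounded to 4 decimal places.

Mismatches occur at site 1 (C→T), site 18 (G→T).
p = 2/21 = 0.095238.
d = −0.75 · ln(1 − (4/3)·0.095238) = −0.75 · ln(0.873016) = −0.75 · (-0.135801) = 0.1019.

0.1019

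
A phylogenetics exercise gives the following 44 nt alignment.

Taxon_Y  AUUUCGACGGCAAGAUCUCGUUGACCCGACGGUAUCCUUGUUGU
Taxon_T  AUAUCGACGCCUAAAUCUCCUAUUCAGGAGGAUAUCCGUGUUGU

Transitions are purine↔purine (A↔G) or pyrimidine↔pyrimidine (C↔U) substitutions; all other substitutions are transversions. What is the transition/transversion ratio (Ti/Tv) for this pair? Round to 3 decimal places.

0.182

Differing sites — 3:U/A (Tv); 10:G/C (Tv); 12:A/U (Tv); 14:G/A (Ti); 20:G/C (Tv); 22:U/A (Tv); 23:G/U (Tv); 24:A/U (Tv); 26:C/A (Tv); 27:C/G (Tv); 30:C/G (Tv); 32:G/A (Ti); 38:U/G (Tv).
Of the 13 differences, 2 transitions and 11 transversions, so Ti/Tv = 2/11 = 0.182.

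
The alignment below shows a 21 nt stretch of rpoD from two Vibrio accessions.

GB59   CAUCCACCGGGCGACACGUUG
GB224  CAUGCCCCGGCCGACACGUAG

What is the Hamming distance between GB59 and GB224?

4

Mismatches occur at site 4 (C/G), site 6 (A/C), site 11 (G/C), site 20 (U/A).
That gives 4 mismatches out of 21 aligned sites, so the Hamming distance is 4.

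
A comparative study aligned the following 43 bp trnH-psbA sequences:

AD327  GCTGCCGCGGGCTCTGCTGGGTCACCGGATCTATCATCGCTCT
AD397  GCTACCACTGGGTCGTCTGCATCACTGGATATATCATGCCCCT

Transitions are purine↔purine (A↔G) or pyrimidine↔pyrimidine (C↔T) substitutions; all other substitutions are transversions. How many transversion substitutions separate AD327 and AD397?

Differing sites — 4:G/A (Ti); 7:G/A (Ti); 9:G/T (Tv); 12:C/G (Tv); 15:T/G (Tv); 16:G/T (Tv); 20:G/C (Tv); 21:G/A (Ti); 26:C/T (Ti); 31:C/A (Tv); 38:C/G (Tv); 39:G/C (Tv); 41:T/C (Ti).
Of the 13 differences, 5 transitions and 8 transversions, so the answer is 8.

8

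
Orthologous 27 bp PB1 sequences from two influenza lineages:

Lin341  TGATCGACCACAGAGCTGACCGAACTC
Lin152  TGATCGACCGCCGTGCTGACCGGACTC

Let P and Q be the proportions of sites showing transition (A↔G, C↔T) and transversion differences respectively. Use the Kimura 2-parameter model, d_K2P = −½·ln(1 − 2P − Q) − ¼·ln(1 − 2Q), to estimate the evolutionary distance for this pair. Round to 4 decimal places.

The sequences differ at positions 10 (A/G, transition), 12 (A/C, transversion), 14 (A/T, transversion), 23 (A/G, transition).
Of the 4 differences, 2 transitions and 2 transversions over 27 sites: P = 2/27 = 0.074074, Q = 2/27 = 0.074074.
d = −0.5·ln(0.777778) − 0.25·ln(0.851852) = −0.5·(-0.251314) − 0.25·(-0.160342) = 0.1657.

0.1657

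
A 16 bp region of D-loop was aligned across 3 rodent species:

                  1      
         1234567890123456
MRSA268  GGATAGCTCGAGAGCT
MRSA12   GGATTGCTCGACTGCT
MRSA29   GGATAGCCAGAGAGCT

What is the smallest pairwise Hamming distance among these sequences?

2

Pairwise Hamming distances:
  MRSA268 vs MRSA12: 3
  MRSA268 vs MRSA29: 2
  MRSA12 vs MRSA29: 5
The smallest is 2, between MRSA268 and MRSA29.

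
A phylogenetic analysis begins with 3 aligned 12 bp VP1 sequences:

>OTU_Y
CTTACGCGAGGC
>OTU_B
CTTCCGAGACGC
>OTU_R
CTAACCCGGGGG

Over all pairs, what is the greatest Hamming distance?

7

Pairwise Hamming distances:
  OTU_Y vs OTU_B: 3
  OTU_Y vs OTU_R: 4
  OTU_B vs OTU_R: 7
The largest is 7, between OTU_B and OTU_R.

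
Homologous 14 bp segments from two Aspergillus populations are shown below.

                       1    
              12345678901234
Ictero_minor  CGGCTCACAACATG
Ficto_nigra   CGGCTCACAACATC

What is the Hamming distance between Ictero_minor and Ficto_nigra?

1

A single mismatch occurs at site 14 (G→C).
That gives 1 mismatch out of 14 aligned sites, so the Hamming distance is 1.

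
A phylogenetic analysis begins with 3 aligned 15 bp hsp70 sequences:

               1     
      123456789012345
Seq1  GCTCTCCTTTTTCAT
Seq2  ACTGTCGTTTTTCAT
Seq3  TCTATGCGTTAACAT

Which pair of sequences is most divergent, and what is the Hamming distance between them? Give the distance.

Pairwise Hamming distances:
  Seq1 vs Seq2: 3
  Seq1 vs Seq3: 6
  Seq2 vs Seq3: 7
The largest is 7, between Seq2 and Seq3.

7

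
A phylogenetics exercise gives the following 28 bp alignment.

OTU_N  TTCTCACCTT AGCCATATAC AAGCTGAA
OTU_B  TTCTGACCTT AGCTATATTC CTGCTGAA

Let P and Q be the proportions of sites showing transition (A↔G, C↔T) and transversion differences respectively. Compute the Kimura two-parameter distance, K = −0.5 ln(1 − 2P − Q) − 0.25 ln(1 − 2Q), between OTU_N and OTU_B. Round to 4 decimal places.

0.2047

The sequences differ at positions 5 (C/G, transversion), 14 (C/T, transition), 19 (A/T, transversion), 21 (A/C, transversion), 22 (A/T, transversion).
Of the 5 differences, 1 transition and 4 transversions over 28 sites: P = 1/28 = 0.035714, Q = 4/28 = 0.142857.
d = −0.5·ln(0.785715) − 0.25·ln(0.714286) = −0.5·(-0.241161) − 0.25·(-0.336472) = 0.2047.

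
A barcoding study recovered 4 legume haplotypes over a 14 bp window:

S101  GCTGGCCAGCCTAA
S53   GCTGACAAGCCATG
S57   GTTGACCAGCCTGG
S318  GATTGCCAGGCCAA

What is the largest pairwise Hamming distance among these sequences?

Pairwise Hamming distances:
  S101 vs S53: 5
  S101 vs S57: 4
  S101 vs S318: 4
  S53 vs S57: 4
  S53 vs S318: 8
  S57 vs S318: 7
The largest is 8, between S53 and S318.

8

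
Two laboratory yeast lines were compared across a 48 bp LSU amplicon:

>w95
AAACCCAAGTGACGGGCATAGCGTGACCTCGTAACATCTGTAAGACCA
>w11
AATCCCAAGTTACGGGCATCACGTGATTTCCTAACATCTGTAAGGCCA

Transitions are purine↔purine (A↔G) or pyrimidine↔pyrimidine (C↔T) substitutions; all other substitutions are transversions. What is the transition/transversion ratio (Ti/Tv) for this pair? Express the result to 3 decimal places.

Differing sites — 3:A/T (Tv); 11:G/T (Tv); 20:A/C (Tv); 21:G/A (Ti); 27:C/T (Ti); 28:C/T (Ti); 31:G/C (Tv); 45:A/G (Ti).
Of the 8 differences, 4 transitions and 4 transversions, so Ti/Tv = 4/4 = 1.000.

1.000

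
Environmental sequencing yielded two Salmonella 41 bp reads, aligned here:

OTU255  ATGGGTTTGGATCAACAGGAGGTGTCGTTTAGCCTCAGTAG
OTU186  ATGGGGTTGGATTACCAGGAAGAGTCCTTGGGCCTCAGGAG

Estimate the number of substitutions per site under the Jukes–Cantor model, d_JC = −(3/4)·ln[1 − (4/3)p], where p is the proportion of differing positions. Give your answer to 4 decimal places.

Mismatches occur at site 6 (T→G), site 13 (C→T), site 15 (A→C), site 21 (G→A), site 23 (T→A), site 27 (G→C), site 30 (T→G), site 31 (A→G), site 39 (T→G).
p = 9/41 = 0.219512.
d = −0.75 · ln(1 − (4/3)·0.219512) = −0.75 · ln(0.707317) = −0.75 · (-0.346276) = 0.2597.

0.2597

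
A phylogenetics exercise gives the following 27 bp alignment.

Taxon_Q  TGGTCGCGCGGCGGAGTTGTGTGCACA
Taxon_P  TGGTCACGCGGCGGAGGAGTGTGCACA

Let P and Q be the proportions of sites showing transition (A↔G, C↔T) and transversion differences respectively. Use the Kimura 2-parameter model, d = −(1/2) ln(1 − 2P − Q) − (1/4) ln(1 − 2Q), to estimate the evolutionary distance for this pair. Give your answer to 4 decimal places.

0.1203

Mismatches occur at site 6 (G/A, transition), site 17 (T/G, transversion), site 18 (T/A, transversion).
Of the 3 differences, 1 transition and 2 transversions over 27 sites: P = 1/27 = 0.037037, Q = 2/27 = 0.074074.
d = −0.5·ln(0.851852) − 0.25·ln(0.851852) = −0.5·(-0.160342) − 0.25·(-0.160342) = 0.1203.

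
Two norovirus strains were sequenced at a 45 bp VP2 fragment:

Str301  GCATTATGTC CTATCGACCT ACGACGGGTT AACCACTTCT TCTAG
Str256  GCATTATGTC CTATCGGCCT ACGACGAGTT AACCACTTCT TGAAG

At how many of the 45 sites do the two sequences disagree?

Mismatches occur at site 17 (A↔G), site 27 (G↔A), site 42 (C↔G), site 43 (T↔A).
That gives 4 mismatches out of 45 aligned sites, so the Hamming distance is 4.

4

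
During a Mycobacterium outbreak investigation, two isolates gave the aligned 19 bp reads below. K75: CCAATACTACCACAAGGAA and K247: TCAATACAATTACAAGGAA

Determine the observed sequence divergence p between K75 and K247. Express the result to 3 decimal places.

Differing sites — 1:C/T; 8:T/A; 10:C/T; 11:C/T.
There are 4 differences over 19 sites, so p = 4/19 = 0.211.

0.211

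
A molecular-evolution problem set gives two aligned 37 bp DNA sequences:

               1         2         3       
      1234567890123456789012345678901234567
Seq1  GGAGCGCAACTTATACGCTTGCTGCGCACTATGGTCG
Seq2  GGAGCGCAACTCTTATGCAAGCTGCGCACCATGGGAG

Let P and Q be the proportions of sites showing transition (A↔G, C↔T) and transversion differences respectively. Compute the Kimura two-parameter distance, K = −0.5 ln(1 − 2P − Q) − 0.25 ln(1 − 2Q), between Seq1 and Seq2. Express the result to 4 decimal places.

0.2552

Differing sites — 12:T/C (Ti); 13:A/T (Tv); 16:C/T (Ti); 19:T/A (Tv); 20:T/A (Tv); 30:T/C (Ti); 35:T/G (Tv); 36:C/A (Tv).
Of the 8 differences, 3 transitions and 5 transversions over 37 sites: P = 3/37 = 0.081081, Q = 5/37 = 0.135135.
d = −0.5·ln(0.702703) − 0.25·ln(0.729730) = −0.5·(-0.352821) − 0.25·(-0.315081) = 0.2552.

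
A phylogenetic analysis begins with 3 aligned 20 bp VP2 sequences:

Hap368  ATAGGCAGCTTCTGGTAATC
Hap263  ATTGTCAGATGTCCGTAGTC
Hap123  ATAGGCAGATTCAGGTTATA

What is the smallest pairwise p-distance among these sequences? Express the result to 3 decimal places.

Pairwise Hamming distances:
  Hap368 vs Hap263: 8
  Hap368 vs Hap123: 4
  Hap263 vs Hap123: 9
The smallest is 4 mismatches, between Hap368 and Hap123; p = 4/20 = 0.200.

0.200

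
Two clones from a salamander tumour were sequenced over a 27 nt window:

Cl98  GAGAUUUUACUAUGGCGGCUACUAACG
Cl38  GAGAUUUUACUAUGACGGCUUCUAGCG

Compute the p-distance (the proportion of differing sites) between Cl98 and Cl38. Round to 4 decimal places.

0.1111

The sequences differ at positions 15 (G/A), 21 (A/U), 25 (A/G).
There are 3 differences over 27 sites, so p = 3/27 = 0.1111.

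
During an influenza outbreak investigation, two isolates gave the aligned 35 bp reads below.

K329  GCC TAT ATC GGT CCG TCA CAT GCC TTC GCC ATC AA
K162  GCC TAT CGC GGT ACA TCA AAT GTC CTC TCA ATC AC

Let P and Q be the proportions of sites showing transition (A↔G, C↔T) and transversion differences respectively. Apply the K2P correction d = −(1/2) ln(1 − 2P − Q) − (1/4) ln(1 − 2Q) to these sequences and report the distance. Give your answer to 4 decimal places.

Differing sites — 7:A/C (Tv); 8:T/G (Tv); 13:C/A (Tv); 15:G/A (Ti); 19:C/A (Tv); 23:C/T (Ti); 25:T/C (Ti); 28:G/T (Tv); 30:C/A (Tv); 35:A/C (Tv).
Of the 10 differences, 3 transitions and 7 transversions over 35 sites: P = 3/35 = 0.085714, Q = 7/35 = 0.200000.
d = −0.5·ln(0.628572) − 0.25·ln(0.600000) = −0.5·(-0.464305) − 0.25·(-0.510826) = 0.3599.

0.3599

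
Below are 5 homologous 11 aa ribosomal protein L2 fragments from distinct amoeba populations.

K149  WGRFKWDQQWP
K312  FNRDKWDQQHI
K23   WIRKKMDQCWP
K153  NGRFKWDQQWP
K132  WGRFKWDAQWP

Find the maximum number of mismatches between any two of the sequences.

Pairwise Hamming distances:
  K149 vs K312: 5
  K149 vs K23: 4
  K149 vs K153: 1
  K149 vs K132: 1
  K312 vs K23: 7
  K312 vs K153: 5
  K312 vs K132: 6
  K23 vs K153: 5
  K23 vs K132: 5
  K153 vs K132: 2
The largest is 7, between K312 and K23.

7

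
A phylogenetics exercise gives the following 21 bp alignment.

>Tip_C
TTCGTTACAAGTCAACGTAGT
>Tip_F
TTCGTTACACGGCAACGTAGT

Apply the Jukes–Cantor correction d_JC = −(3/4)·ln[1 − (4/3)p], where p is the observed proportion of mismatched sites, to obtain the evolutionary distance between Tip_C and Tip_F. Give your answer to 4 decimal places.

The sequences differ at positions 10 (A/C), 12 (T/G).
p = 2/21 = 0.095238.
d = −0.75 · ln(1 − (4/3)·0.095238) = −0.75 · ln(0.873016) = −0.75 · (-0.135801) = 0.1019.

0.1019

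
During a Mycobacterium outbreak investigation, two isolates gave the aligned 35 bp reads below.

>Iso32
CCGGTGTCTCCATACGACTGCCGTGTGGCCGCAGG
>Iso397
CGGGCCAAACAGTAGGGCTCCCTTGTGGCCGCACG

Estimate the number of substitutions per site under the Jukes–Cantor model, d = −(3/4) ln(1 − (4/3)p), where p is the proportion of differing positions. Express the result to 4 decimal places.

0.5128

Differing sites — 2:C/G; 5:T/C; 6:G/C; 7:T/A; 8:C/A; 9:T/A; 11:C/A; 12:A/G; 15:C/G; 17:A/G; 20:G/C; 23:G/T; 34:G/C.
p = 13/35 = 0.371429.
d = −0.75 · ln(1 − (4/3)·0.371429) = −0.75 · ln(0.504761) = −0.75 · (-0.683670) = 0.5128.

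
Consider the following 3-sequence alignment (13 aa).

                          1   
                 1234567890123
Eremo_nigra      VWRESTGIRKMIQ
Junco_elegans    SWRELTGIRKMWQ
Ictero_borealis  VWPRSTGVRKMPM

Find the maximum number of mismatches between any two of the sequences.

Pairwise Hamming distances:
  Eremo_nigra vs Junco_elegans: 3
  Eremo_nigra vs Ictero_borealis: 5
  Junco_elegans vs Ictero_borealis: 7
The largest is 7, between Junco_elegans and Ictero_borealis.

7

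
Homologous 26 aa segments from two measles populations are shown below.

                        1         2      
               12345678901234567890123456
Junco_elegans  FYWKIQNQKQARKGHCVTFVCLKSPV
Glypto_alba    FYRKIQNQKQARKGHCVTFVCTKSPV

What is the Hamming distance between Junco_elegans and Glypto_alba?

2

Differing sites — 3:W/R; 22:L/T.
That gives 2 mismatches out of 26 aligned sites, so the Hamming distance is 2.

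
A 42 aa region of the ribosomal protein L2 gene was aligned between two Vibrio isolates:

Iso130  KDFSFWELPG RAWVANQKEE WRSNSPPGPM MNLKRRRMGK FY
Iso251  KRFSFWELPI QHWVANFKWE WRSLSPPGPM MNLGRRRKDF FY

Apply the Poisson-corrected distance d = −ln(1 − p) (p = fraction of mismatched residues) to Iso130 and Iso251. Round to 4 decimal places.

Mismatches occur at site 2 (D/R), site 10 (G/I), site 11 (R/Q), site 12 (A/H), site 17 (Q/F), site 19 (E/W), site 24 (N/L), site 34 (K/G), site 38 (M/K), site 39 (G/D), site 40 (K/F).
p = 11/42 = 0.261905.
d = −ln(1 − 0.261905) = −ln(0.738095) = 0.3037.

0.3037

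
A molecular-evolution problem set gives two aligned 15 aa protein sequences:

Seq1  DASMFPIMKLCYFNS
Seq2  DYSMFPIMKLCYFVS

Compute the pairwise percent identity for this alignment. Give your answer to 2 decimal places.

86.67%

The sequences differ at positions 2 (A/Y), 14 (N/V).
13 of the 15 sites match, so the percent identity is 13/15 × 100 = 86.67%.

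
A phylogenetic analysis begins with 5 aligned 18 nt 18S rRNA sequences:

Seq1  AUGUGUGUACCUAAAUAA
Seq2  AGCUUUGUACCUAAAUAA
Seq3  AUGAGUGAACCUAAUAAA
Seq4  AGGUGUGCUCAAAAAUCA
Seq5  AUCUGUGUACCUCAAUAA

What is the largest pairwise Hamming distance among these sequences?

9

Pairwise Hamming distances:
  Seq1 vs Seq2: 3
  Seq1 vs Seq3: 4
  Seq1 vs Seq4: 6
  Seq1 vs Seq5: 2
  Seq2 vs Seq3: 7
  Seq2 vs Seq4: 7
  Seq2 vs Seq5: 3
  Seq3 vs Seq4: 9
  Seq3 vs Seq5: 6
  Seq4 vs Seq5: 8
The largest is 9, between Seq3 and Seq4.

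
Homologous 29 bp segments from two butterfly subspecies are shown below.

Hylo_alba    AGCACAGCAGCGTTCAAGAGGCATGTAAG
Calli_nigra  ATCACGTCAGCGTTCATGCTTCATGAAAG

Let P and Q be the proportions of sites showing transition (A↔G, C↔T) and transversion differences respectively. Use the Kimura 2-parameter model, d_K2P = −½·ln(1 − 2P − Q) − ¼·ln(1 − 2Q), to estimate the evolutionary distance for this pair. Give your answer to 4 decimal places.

0.3506

The sequences differ at positions 2 (G/T, transversion), 6 (A/G, transition), 7 (G/T, transversion), 17 (A/T, transversion), 19 (A/C, transversion), 20 (G/T, transversion), 21 (G/T, transversion), 26 (T/A, transversion).
Of the 8 differences, 1 transition and 7 transversions over 29 sites: P = 1/29 = 0.034483, Q = 7/29 = 0.241379.
d = −0.5·ln(0.689655) − 0.25·ln(0.517242) = −0.5·(-0.371564) − 0.25·(-0.659244) = 0.3506.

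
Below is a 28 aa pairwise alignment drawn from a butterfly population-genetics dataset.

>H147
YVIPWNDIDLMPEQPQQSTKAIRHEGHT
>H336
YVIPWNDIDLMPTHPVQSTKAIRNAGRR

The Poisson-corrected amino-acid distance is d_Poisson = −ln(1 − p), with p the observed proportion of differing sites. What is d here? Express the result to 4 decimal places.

0.2877

Mismatches occur at site 13 (E→T), site 14 (Q→H), site 16 (Q→V), site 24 (H→N), site 25 (E→A), site 27 (H→R), site 28 (T→R).
p = 7/28 = 0.250000.
d = −ln(1 − 0.250000) = −ln(0.750000) = 0.2877.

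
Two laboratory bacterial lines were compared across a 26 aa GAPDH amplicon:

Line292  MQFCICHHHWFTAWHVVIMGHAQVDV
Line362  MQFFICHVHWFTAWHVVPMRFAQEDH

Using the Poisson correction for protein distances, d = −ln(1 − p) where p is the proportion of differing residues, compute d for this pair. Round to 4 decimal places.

0.3137

The sequences differ at positions 4 (C/F), 8 (H/V), 18 (I/P), 20 (G/R), 21 (H/F), 24 (V/E), 26 (V/H).
p = 7/26 = 0.269231.
d = −ln(1 − 0.269231) = −ln(0.730769) = 0.3137.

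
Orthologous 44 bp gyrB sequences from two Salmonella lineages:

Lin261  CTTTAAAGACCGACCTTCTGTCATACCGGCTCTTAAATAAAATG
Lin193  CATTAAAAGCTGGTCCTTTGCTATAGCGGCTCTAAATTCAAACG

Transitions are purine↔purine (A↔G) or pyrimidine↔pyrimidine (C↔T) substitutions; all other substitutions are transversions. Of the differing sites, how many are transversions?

Differing sites — 2:T/A (Tv); 8:G/A (Ti); 9:A/G (Ti); 11:C/T (Ti); 13:A/G (Ti); 14:C/T (Ti); 16:T/C (Ti); 18:C/T (Ti); 21:T/C (Ti); 22:C/T (Ti); 26:C/G (Tv); 34:T/A (Tv); 37:A/T (Tv); 39:A/C (Tv); 43:T/C (Ti).
Of the 15 differences, 10 transitions and 5 transversions, so the answer is 5.

5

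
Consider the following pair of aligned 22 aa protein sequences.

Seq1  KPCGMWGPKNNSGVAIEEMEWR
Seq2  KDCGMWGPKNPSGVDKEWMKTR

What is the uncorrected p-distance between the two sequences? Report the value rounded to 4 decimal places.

Mismatches occur at site 2 (P→D), site 11 (N→P), site 15 (A→D), site 16 (I→K), site 18 (E→W), site 20 (E→K), site 21 (W→T).
There are 7 differences over 22 sites, so p = 7/22 = 0.3182.

0.3182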